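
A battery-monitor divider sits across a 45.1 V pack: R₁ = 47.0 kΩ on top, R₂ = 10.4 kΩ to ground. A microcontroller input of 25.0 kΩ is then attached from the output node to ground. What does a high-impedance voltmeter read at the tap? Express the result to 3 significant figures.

The load sits in parallel with R₂: R₂‖R_L = (10.4 × 25.0) / (10.4 + 25.0) = 7.345 kΩ.
V_out = 45.1 × 7.345 / (47.0 + 7.345) = 45.1 × 7.345/54.34 = 6.10 V.

V_out ≈ 6.10 V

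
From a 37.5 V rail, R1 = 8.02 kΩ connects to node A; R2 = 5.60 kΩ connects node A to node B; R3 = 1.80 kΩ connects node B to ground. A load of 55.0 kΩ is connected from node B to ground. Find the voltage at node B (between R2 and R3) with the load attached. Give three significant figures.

At node B, R3 is in parallel with the load: R3‖R_L = 1.743 kΩ.
Below node A the resistance is R2 + (R3‖R_L) = 7.343 kΩ, so V_A = 37.5 × 7.343/15.36 = 17.92 V.
Then V_B = V_A × (R3‖R_L)/(R2 + R3‖R_L) = 17.92 × 1.743/7.343 = 4.25 V.

V ≈ 4.25 V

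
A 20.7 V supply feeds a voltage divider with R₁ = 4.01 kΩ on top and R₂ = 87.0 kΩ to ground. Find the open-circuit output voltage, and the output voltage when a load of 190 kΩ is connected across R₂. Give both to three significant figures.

Unloaded: 19.8 V; loaded: 19.4 V

Open-circuit: V = 20.7 × 87.0/(4.01 + 87.0) = 19.8 V.
With the load, R₂ becomes R₂‖R_L = 59.68 kΩ, so V = 20.7 × 59.68/63.69 = 19.4 V.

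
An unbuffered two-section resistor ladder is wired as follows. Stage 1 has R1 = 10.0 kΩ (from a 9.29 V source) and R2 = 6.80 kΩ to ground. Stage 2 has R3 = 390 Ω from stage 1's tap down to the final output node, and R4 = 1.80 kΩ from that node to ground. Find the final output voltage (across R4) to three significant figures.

Stage 2 presents R3+R4 = 2190 Ω as a load on stage 1's tap.
Stage 1's lower leg becomes R2‖(R3+R4) = 1657 Ω, so V_mid = 9.29 × 1657/11660 = 1.320 V.
Stage 2 is itself unloaded: V_out = V_mid × R4/(R3+R4) = 1.320 × 1800/2190 = 1.09 V.

V_out ≈ 1.09 V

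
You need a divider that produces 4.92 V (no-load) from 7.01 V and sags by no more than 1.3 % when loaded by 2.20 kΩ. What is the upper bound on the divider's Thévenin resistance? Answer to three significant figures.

R_th ≤ 29.0 Ω

Loading drop = R_th/(R_th + R_L) ≤ 0.0130, so R_th ≤ R_L · ε/(1−ε) = 2.20 kΩ × 0.0130/0.9870 = 29.0 Ω.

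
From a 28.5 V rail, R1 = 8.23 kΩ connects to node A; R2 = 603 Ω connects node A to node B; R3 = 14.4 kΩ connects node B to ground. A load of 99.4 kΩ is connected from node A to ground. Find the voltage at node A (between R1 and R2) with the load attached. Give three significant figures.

V ≈ 17.5 V

Below node A the series string R2+R3 = 15000 Ω sits in parallel with the 99400 Ω load: 13040 Ω.
V_A = 28.5 × 13040/(8230 + 13040) = 17.5 V.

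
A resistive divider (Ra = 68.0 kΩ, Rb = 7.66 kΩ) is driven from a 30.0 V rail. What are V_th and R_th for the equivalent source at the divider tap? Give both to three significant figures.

V_th is the open-circuit tap voltage: 30.0 × 7.66/(68.0 + 7.66) = 3.04 V.
With the supply zeroed, Ra and Rb appear in parallel from the tap: R_th = Ra‖Rb = (68.0 × 7.66)/75.66 = 6.88 kΩ.

V_th = 3.04 V, R_th = 6.88 kΩ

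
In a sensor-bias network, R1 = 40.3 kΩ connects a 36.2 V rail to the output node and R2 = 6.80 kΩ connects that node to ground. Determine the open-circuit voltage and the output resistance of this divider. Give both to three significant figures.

V_th = 5.23 V, R_th = 5.82 kΩ

V_th is the open-circuit tap voltage: 36.2 × 6.80/(40.3 + 6.80) = 5.23 V.
With the supply zeroed, R1 and R2 appear in parallel from the tap: R_th = R1‖R2 = (40.3 × 6.80)/47.10 = 5.82 kΩ.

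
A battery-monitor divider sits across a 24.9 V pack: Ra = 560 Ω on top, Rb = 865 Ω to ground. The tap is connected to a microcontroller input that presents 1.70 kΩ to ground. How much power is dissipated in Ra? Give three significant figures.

P ≈ 270 mW

Total resistance from the source is Ra + (Rb‖R_L) = 1133 Ω, so I = 24.9/1133 Ω = 21.97 mA.
P = I²·Ra = (21.97 mA)² × 560 Ω = 270 mW.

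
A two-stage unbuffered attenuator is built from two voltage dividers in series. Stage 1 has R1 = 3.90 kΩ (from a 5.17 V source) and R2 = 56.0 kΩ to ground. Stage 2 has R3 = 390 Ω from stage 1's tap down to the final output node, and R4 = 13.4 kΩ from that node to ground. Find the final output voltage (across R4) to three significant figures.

V_out ≈ 3.71 V

Stage 2 presents R3+R4 = 13790 Ω as a load on stage 1's tap.
Stage 1's lower leg becomes R2‖(R3+R4) = 11070 Ω, so V_mid = 5.17 × 11070/14970 = 3.823 V.
Stage 2 is itself unloaded: V_out = V_mid × R4/(R3+R4) = 3.823 × 13400/13790 = 3.71 V.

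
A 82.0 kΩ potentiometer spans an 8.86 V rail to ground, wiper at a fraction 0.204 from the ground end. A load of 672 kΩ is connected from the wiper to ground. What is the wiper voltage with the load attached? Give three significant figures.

The wiper splits the pot into (1−α)R = 65.27 kΩ above and αR = 16.73 kΩ below.
Lower section ‖ load = 16.32 kΩ.
V_wiper = 8.86 × 16.32/(65.27 + 16.32) = 1.77 V.

V ≈ 1.77 V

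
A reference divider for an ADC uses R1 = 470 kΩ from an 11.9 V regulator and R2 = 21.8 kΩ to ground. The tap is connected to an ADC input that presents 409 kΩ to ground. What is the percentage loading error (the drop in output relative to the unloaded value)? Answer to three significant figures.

4.85 %

The divider's output (Thévenin) resistance is R1‖R2 = 20.83 kΩ.
Fractional drop under load = R_th/(R_th + R_L) = 20.83 / (20.83 + 409) = 0.04847.
So the output falls by 4.85 %.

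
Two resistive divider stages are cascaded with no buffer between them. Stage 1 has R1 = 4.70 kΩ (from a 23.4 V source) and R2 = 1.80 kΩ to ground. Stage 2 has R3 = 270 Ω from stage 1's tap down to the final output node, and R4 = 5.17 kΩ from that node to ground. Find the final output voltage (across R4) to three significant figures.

V_out ≈ 4.97 V

Stage 2 presents R3+R4 = 5440 Ω as a load on stage 1's tap.
Stage 1's lower leg becomes R2‖(R3+R4) = 1352 Ω, so V_mid = 23.4 × 1352/6052 = 5.229 V.
Stage 2 is itself unloaded: V_out = V_mid × R4/(R3+R4) = 5.229 × 5170/5440 = 4.97 V.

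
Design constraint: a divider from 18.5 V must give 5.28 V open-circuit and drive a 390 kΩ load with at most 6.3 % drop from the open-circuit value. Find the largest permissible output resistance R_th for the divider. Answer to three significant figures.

R_th ≤ 26.2 kΩ

Loading drop = R_th/(R_th + R_L) ≤ 0.0630, so R_th ≤ R_L · ε/(1−ε) = 390 kΩ × 0.0630/0.9370 = 26.2 kΩ.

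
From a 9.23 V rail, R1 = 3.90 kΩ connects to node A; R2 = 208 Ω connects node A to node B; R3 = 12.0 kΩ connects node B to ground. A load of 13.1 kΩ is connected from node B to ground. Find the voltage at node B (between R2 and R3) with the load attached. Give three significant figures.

At node B, R3 is in parallel with the load: R3‖R_L = 6263 Ω.
Below node A the resistance is R2 + (R3‖R_L) = 6471 Ω, so V_A = 9.23 × 6471/10370 = 5.759 V.
Then V_B = V_A × (R3‖R_L)/(R2 + R3‖R_L) = 5.759 × 6263/6471 = 5.57 V.

V ≈ 5.57 V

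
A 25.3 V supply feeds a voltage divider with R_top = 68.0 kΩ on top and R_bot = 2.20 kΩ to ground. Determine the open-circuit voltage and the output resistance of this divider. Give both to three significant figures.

V_th = 0.793 V, R_th = 2.13 kΩ

V_th is the open-circuit tap voltage: 25.3 × 2.20/(68.0 + 2.20) = 0.793 V.
With the supply zeroed, R_top and R_bot appear in parallel from the tap: R_th = R_top‖R_bot = (68.0 × 2.20)/70.20 = 2.13 kΩ.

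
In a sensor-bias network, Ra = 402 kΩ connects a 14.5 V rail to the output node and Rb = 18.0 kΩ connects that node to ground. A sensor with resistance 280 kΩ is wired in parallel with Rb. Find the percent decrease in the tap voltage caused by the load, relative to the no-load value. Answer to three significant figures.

5.80 %

The divider's output (Thévenin) resistance is Ra‖Rb = 17.23 kΩ.
Fractional drop under load = R_th/(R_th + R_L) = 17.23 / (17.23 + 280) = 0.05796.
So the output falls by 5.80 %.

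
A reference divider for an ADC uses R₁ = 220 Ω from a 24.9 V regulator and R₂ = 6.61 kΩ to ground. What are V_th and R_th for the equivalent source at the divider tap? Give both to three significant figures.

V_th is the open-circuit tap voltage: 24.9 × 6610/(220 + 6610) = 24.1 V.
With the supply zeroed, R₁ and R₂ appear in parallel from the tap: R_th = R₁‖R₂ = (220 × 6610)/6830 = 213 Ω.

V_th = 24.1 V, R_th = 213 Ω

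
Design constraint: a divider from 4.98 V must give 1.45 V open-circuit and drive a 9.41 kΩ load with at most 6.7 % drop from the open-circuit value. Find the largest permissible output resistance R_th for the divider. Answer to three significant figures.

Loading drop = R_th/(R_th + R_L) ≤ 0.0670, so R_th ≤ R_L · ε/(1−ε) = 9.41 kΩ × 0.0670/0.9330 = 676 Ω.
(Any R1, R2 with R2/(R1+R2) = 0.291 and R1‖R2 ≤ 676 Ω will meet the spec.)

R_th ≤ 676 Ω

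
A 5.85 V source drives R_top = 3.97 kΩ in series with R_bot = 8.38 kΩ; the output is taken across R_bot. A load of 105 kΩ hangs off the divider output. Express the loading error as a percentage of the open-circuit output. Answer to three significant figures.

2.50 %

The divider's output (Thévenin) resistance is R_top‖R_bot = 2.694 kΩ.
Fractional drop under load = R_th/(R_th + R_L) = 2.694 / (2.694 + 105) = 0.02501.
So the output falls by 2.50 %.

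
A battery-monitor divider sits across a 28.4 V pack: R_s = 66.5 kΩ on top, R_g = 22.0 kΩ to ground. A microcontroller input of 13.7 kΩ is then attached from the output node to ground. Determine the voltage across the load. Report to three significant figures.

The load sits in parallel with R_g: R_g‖R_L = (22.0 × 13.7) / (22.0 + 13.7) = 8.443 kΩ.
V_out = 28.4 × 8.443 / (66.5 + 8.443) = 28.4 × 8.443/74.94 = 3.20 V.

V_out ≈ 3.20 V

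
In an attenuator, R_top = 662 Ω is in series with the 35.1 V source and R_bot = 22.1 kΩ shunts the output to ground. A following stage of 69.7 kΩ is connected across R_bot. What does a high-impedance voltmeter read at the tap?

The load sits in parallel with R_bot: R_bot‖R_L = (22100 × 69700) / (22100 + 69700) = 16780 Ω.
V_out = 35.1 × 16780 / (662 + 16780) = 35.1 × 16780/17440 = 33.8 V.

V_out ≈ 33.8 V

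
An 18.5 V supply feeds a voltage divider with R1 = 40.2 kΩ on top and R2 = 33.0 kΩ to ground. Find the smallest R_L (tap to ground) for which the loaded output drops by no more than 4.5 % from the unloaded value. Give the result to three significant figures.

R_L(min) ≈ 385 kΩ

Output resistance R_th = R1‖R2 = (40.2 × 33.0)/73.20 = 18.12 kΩ.
The fractional drop is R_th/(R_th + R_L); requiring this ≤ 0.0450 gives R_L ≥ R_th(1/0.0450 − 1) = 18.12 × 21.22 = 385 kΩ.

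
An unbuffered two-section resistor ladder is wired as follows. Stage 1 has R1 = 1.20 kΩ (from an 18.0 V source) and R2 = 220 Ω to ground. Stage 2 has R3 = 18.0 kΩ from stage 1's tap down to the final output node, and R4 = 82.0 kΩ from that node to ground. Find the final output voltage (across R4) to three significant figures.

Stage 2 presents R3+R4 = 100000 Ω as a load on stage 1's tap.
Stage 1's lower leg becomes R2‖(R3+R4) = 219.5 Ω, so V_mid = 18.0 × 219.5/1420 = 2.784 V.
Stage 2 is itself unloaded: V_out = V_mid × R4/(R3+R4) = 2.784 × 82000/100000 = 2.28 V.

V_out ≈ 2.28 V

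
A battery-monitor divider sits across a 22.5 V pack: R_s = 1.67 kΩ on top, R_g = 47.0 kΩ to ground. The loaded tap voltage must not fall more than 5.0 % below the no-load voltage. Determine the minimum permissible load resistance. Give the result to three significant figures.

Output resistance R_th = R_s‖R_g = (1.67 × 47.0)/48.67 = 1.613 kΩ.
The fractional drop is R_th/(R_th + R_L); requiring this ≤ 0.0500 gives R_L ≥ R_th(1/0.0500 − 1) = 1.613 × 19.00 = 30.6 kΩ.

R_L(min) ≈ 30.6 kΩ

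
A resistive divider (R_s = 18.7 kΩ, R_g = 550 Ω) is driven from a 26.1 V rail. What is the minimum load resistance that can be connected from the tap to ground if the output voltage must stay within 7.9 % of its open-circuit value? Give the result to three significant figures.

Output resistance R_th = R_s‖R_g = (18700 × 550)/19250 = 534.3 Ω.
The fractional drop is R_th/(R_th + R_L); requiring this ≤ 0.0790 gives R_L ≥ R_th(1/0.0790 − 1) = 534.3 × 11.66 = 6.23 kΩ.

R_L(min) ≈ 6.23 kΩ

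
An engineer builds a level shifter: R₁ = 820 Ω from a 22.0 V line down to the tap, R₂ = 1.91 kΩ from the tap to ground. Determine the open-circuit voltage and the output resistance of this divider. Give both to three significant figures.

V_th is the open-circuit tap voltage: 22.0 × 1910/(820 + 1910) = 15.4 V.
With the supply zeroed, R₁ and R₂ appear in parallel from the tap: R_th = R₁‖R₂ = (820 × 1910)/2730 = 574 Ω.

V_th = 15.4 V, R_th = 574 Ω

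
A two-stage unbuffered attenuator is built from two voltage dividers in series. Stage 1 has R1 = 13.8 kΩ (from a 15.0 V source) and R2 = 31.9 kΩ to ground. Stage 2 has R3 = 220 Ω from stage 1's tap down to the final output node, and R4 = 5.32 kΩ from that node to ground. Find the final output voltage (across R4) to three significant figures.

V_out ≈ 3.67 V

Stage 2 presents R3+R4 = 5540 Ω as a load on stage 1's tap.
Stage 1's lower leg becomes R2‖(R3+R4) = 4720 Ω, so V_mid = 15.0 × 4720/18520 = 3.823 V.
Stage 2 is itself unloaded: V_out = V_mid × R4/(R3+R4) = 3.823 × 5320/5540 = 3.67 V.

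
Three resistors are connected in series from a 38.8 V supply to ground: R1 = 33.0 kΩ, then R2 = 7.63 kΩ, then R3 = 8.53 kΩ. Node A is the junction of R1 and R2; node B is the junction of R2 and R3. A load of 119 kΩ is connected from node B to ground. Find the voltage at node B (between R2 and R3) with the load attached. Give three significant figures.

At node B, R3 is in parallel with the load: R3‖R_L = 7.959 kΩ.
Below node A the resistance is R2 + (R3‖R_L) = 15.59 kΩ, so V_A = 38.8 × 15.59/48.59 = 12.45 V.
Then V_B = V_A × (R3‖R_L)/(R2 + R3‖R_L) = 12.45 × 7.959/15.59 = 6.36 V.

V ≈ 6.36 V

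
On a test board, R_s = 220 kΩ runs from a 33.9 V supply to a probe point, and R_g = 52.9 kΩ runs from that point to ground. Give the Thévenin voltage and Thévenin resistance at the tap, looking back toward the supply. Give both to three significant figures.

V_th = 6.57 V, R_th = 42.6 kΩ

V_th is the open-circuit tap voltage: 33.9 × 52.9/(220 + 52.9) = 6.57 V.
With the supply zeroed, R_s and R_g appear in parallel from the tap: R_th = R_s‖R_g = (220 × 52.9)/272.9 = 42.6 kΩ.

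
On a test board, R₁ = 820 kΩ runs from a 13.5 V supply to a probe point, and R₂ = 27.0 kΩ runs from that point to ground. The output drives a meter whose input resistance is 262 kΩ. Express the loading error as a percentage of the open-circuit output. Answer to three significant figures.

9.07 %

Unloaded V = 13.5 × 27.0/847.0 = 0.43034 V.
Loaded: R₂‖R_L = 24.48 kΩ, giving V = 13.5 × 24.48/844.5 = 0.39130 V.
Drop = (0.43034 − 0.39130) / 0.43034 = 9.07 %.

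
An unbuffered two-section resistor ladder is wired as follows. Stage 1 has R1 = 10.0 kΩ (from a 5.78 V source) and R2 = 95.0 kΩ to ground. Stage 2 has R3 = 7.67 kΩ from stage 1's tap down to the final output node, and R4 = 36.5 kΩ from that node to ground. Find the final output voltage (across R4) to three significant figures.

V_out ≈ 3.59 V

Stage 2 presents R3+R4 = 44.17 kΩ as a load on stage 1's tap.
Stage 1's lower leg becomes R2‖(R3+R4) = 30.15 kΩ, so V_mid = 5.78 × 30.15/40.15 = 4.340 V.
Stage 2 is itself unloaded: V_out = V_mid × R4/(R3+R4) = 4.340 × 36.5/44.17 = 3.59 V.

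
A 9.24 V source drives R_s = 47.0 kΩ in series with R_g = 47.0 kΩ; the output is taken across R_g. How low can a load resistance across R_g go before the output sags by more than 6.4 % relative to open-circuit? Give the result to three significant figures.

Output resistance R_th = R_s‖R_g = (47.0 × 47.0)/94.00 = 23.50 kΩ.
The fractional drop is R_th/(R_th + R_L); requiring this ≤ 0.0640 gives R_L ≥ R_th(1/0.0640 − 1) = 23.50 × 14.62 = 344 kΩ.

R_L(min) ≈ 344 kΩ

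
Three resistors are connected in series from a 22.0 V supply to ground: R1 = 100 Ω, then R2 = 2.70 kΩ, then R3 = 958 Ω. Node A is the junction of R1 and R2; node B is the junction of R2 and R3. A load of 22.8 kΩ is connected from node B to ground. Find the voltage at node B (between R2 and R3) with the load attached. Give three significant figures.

V ≈ 5.44 V

At node B, R3 is in parallel with the load: R3‖R_L = 919.4 Ω.
Below node A the resistance is R2 + (R3‖R_L) = 3619 Ω, so V_A = 22.0 × 3619/3719 = 21.41 V.
Then V_B = V_A × (R3‖R_L)/(R2 + R3‖R_L) = 21.41 × 919.4/3619 = 5.44 V.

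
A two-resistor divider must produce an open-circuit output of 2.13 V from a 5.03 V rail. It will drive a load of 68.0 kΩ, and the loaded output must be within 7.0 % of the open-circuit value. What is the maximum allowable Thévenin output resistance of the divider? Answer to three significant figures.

Loading drop = R_th/(R_th + R_L) ≤ 0.0700, so R_th ≤ R_L · ε/(1−ε) = 68.0 kΩ × 0.0700/0.9300 = 5.12 kΩ.

R_th ≤ 5.12 kΩ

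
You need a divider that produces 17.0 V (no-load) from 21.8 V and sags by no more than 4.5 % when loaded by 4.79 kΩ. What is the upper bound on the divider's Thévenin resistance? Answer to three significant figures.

Loading drop = R_th/(R_th + R_L) ≤ 0.0450, so R_th ≤ R_L · ε/(1−ε) = 4.79 kΩ × 0.0450/0.9550 = 226 Ω.

R_th ≤ 226 Ω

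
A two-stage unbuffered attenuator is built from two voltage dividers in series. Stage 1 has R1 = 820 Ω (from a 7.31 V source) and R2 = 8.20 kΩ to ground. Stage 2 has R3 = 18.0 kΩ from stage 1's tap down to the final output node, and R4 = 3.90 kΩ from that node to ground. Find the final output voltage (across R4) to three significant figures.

V_out ≈ 1.14 V

Stage 2 presents R3+R4 = 21900 Ω as a load on stage 1's tap.
Stage 1's lower leg becomes R2‖(R3+R4) = 5966 Ω, so V_mid = 7.31 × 5966/6786 = 6.427 V.
Stage 2 is itself unloaded: V_out = V_mid × R4/(R3+R4) = 6.427 × 3900/21900 = 1.14 V.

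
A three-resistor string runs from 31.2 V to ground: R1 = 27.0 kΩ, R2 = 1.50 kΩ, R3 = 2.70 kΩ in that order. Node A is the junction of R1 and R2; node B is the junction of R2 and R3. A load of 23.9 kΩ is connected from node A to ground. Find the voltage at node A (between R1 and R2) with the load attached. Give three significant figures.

V ≈ 3.65 V

Below node A the series string R2+R3 = 4.200 kΩ sits in parallel with the 23.9 kΩ load: 3.572 kΩ.
V_A = 31.2 × 3.572/(27.0 + 3.572) = 3.65 V.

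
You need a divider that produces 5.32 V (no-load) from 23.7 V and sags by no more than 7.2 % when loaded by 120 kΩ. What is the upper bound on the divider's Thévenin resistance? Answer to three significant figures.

R_th ≤ 9.31 kΩ

Loading drop = R_th/(R_th + R_L) ≤ 0.0720, so R_th ≤ R_L · ε/(1−ε) = 120 kΩ × 0.0720/0.9280 = 9.31 kΩ.
(Any R1, R2 with R2/(R1+R2) = 0.224 and R1‖R2 ≤ 9.31 kΩ will meet the spec.)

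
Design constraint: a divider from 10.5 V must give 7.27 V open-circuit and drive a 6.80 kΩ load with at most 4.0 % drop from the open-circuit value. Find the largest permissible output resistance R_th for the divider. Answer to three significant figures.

Loading drop = R_th/(R_th + R_L) ≤ 0.0400, so R_th ≤ R_L · ε/(1−ε) = 6.80 kΩ × 0.0400/0.9600 = 283 Ω.
(Any R1, R2 with R2/(R1+R2) = 0.692 and R1‖R2 ≤ 283 Ω will meet the spec.)

R_th ≤ 283 Ω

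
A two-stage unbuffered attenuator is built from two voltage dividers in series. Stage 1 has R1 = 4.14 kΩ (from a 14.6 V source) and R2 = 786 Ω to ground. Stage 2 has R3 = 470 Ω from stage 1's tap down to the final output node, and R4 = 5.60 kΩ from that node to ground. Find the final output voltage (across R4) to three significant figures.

V_out ≈ 1.94 V

Stage 2 presents R3+R4 = 6070 Ω as a load on stage 1's tap.
Stage 1's lower leg becomes R2‖(R3+R4) = 695.9 Ω, so V_mid = 14.6 × 695.9/4836 = 2.101 V.
Stage 2 is itself unloaded: V_out = V_mid × R4/(R3+R4) = 2.101 × 5600/6070 = 1.94 V.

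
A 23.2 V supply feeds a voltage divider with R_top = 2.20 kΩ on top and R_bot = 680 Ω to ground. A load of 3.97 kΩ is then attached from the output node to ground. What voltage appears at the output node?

V_out ≈ 4.84 V

The load sits in parallel with R_bot: R_bot‖R_L = (680 × 3970) / (680 + 3970) = 580.6 Ω.
V_out = 23.2 × 580.6 / (2200 + 580.6) = 23.2 × 580.6/2781 = 4.84 V.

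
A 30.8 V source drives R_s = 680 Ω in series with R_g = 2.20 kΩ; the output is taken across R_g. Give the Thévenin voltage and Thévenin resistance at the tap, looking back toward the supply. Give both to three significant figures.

V_th = 23.5 V, R_th = 519 Ω

V_th is the open-circuit tap voltage: 30.8 × 2200/(680 + 2200) = 23.5 V.
With the supply zeroed, R_s and R_g appear in parallel from the tap: R_th = R_s‖R_g = (680 × 2200)/2880 = 519 Ω.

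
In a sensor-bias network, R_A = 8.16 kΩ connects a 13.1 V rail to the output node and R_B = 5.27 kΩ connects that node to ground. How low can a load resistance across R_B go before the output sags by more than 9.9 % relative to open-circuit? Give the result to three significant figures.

Output resistance R_th = R_A‖R_B = (8.16 × 5.27)/13.43 = 3.202 kΩ.
The fractional drop is R_th/(R_th + R_L); requiring this ≤ 0.0990 gives R_L ≥ R_th(1/0.0990 − 1) = 3.202 × 9.101 = 29.1 kΩ.

R_L(min) ≈ 29.1 kΩ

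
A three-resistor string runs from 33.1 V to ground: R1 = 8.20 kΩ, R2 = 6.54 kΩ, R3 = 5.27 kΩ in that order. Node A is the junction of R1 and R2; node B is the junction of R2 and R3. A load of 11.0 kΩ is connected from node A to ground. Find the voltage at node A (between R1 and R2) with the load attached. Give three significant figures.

V ≈ 13.6 V

Below node A the series string R2+R3 = 11.81 kΩ sits in parallel with the 11.0 kΩ load: 5.695 kΩ.
V_A = 33.1 × 5.695/(8.20 + 5.695) = 13.6 V.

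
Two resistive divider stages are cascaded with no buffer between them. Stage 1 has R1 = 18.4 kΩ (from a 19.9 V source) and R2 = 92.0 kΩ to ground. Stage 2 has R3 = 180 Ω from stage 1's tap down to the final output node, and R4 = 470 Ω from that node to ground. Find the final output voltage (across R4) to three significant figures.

V_out ≈ 0.488 V

Stage 2 presents R3+R4 = 650.0 Ω as a load on stage 1's tap.
Stage 1's lower leg becomes R2‖(R3+R4) = 645.4 Ω, so V_mid = 19.9 × 645.4/19050 = 0.6744 V.
Stage 2 is itself unloaded: V_out = V_mid × R4/(R3+R4) = 0.6744 × 470/650.0 = 0.488 V.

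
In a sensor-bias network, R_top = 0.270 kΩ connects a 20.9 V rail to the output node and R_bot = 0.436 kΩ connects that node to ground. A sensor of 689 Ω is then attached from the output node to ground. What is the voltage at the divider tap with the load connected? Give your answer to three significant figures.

V_out ≈ 10.4 V

The load sits in parallel with R_bot: R_bot‖R_L = (436 × 689) / (436 + 689) = 267.0 Ω.
V_out = 20.9 × 267.0 / (270 + 267.0) = 20.9 × 267.0/537.0 = 10.4 V.
(Unloaded it would have been 12.9 V.)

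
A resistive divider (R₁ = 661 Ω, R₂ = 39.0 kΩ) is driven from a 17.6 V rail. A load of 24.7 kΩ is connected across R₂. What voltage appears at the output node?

V_out ≈ 16.9 V

The load sits in parallel with R₂: R₂‖R_L = (39000 × 24700) / (39000 + 24700) = 15120 Ω.
V_out = 17.6 × 15120 / (661 + 15120) = 17.6 × 15120/15780 = 16.9 V.
(Unloaded it would have been 17.3 V.)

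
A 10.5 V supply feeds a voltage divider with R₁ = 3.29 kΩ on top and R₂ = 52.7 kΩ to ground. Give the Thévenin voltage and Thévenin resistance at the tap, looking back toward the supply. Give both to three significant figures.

V_th = 9.88 V, R_th = 3.10 kΩ

V_th is the open-circuit tap voltage: 10.5 × 52.7/(3.29 + 52.7) = 9.88 V.
With the supply zeroed, R₁ and R₂ appear in parallel from the tap: R_th = R₁‖R₂ = (3.29 × 52.7)/55.99 = 3.10 kΩ.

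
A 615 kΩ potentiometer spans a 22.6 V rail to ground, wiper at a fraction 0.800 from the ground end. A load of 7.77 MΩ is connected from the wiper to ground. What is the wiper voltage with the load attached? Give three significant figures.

The wiper splits the pot into (1−α)R = 123.0 kΩ above and αR = 492.0 kΩ below.
Lower section ‖ load = 462.7 kΩ.
V_wiper = 22.6 × 462.7/(123.0 + 462.7) = 17.9 V.

V ≈ 17.9 V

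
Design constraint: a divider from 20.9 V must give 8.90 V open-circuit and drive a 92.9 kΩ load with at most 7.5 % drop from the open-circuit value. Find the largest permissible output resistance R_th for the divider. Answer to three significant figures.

R_th ≤ 7.53 kΩ

Loading drop = R_th/(R_th + R_L) ≤ 0.0750, so R_th ≤ R_L · ε/(1−ε) = 92.9 kΩ × 0.0750/0.9250 = 7.53 kΩ.
(Any R1, R2 with R2/(R1+R2) = 0.426 and R1‖R2 ≤ 7.53 kΩ will meet the spec.)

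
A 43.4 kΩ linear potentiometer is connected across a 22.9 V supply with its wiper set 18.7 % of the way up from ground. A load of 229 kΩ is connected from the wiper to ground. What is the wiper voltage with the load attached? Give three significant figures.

The wiper splits the pot into (1−α)R = 35.28 kΩ above and αR = 8.116 kΩ below.
Lower section ‖ load = 7.838 kΩ.
V_wiper = 22.9 × 7.838/(35.28 + 7.838) = 4.16 V.

V ≈ 4.16 V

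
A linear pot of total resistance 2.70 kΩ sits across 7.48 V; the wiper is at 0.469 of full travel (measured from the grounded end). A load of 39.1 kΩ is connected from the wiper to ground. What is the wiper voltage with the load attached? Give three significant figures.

The wiper splits the pot into (1−α)R = 1.434 kΩ above and αR = 1.266 kΩ below.
Lower section ‖ load = 1.227 kΩ.
V_wiper = 7.48 × 1.227/(1.434 + 1.227) = 3.45 V.

V ≈ 3.45 V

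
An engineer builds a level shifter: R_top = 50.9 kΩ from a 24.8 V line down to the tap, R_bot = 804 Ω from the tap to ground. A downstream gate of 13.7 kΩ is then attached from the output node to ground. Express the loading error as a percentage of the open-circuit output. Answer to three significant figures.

5.46 %

The divider's output (Thévenin) resistance is R_top‖R_bot = 791.5 Ω.
Fractional drop under load = R_th/(R_th + R_L) = 791.5 / (791.5 + 13700) = 0.05462.
So the output falls by 5.46 %.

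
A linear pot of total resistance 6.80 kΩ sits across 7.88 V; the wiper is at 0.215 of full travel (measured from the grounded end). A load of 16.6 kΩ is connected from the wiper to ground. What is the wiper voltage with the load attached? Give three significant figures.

The wiper splits the pot into (1−α)R = 5.338 kΩ above and αR = 1.462 kΩ below.
Lower section ‖ load = 1.344 kΩ.
V_wiper = 7.88 × 1.344/(5.338 + 1.344) = 1.58 V.

V ≈ 1.58 V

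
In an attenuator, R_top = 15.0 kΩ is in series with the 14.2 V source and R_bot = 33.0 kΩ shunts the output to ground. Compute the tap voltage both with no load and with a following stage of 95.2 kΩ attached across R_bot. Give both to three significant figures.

Open-circuit: V = 14.2 × 33.0/(15.0 + 33.0) = 9.76 V.
With the load, R_bot becomes R_bot‖R_L = 24.51 kΩ, so V = 14.2 × 24.51/39.51 = 8.81 V.

Unloaded: 9.76 V; loaded: 8.81 V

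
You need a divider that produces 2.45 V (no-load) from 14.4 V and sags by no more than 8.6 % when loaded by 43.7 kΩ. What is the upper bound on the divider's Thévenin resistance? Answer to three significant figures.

R_th ≤ 4.11 kΩ

Loading drop = R_th/(R_th + R_L) ≤ 0.0860, so R_th ≤ R_L · ε/(1−ε) = 43.7 kΩ × 0.0860/0.9140 = 4.11 kΩ.
(Any R1, R2 with R2/(R1+R2) = 0.170 and R1‖R2 ≤ 4.11 kΩ will meet the spec.)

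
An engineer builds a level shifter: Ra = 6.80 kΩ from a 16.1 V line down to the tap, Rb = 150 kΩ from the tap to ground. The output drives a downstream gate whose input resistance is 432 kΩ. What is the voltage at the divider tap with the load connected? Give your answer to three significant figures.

The load sits in parallel with Rb: Rb‖R_L = (150 × 432) / (150 + 432) = 111.3 kΩ.
V_out = 16.1 × 111.3 / (6.80 + 111.3) = 16.1 × 111.3/118.1 = 15.2 V.

V_out ≈ 15.2 V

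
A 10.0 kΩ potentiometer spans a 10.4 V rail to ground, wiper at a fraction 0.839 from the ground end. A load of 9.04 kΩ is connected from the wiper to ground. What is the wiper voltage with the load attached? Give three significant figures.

V ≈ 7.59 V

The wiper splits the pot into (1−α)R = 1.610 kΩ above and αR = 8.390 kΩ below.
Lower section ‖ load = 4.351 kΩ.
V_wiper = 10.4 × 4.351/(1.610 + 4.351) = 7.59 V.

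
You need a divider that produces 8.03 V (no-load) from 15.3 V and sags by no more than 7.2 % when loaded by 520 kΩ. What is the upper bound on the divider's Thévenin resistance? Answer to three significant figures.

Loading drop = R_th/(R_th + R_L) ≤ 0.0720, so R_th ≤ R_L · ε/(1−ε) = 520 kΩ × 0.0720/0.9280 = 40.3 kΩ.

R_th ≤ 40.3 kΩ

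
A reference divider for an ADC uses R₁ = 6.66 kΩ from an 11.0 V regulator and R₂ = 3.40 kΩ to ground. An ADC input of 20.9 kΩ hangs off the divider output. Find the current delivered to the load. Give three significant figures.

I_L ≈ 0.161 mA

R₂‖R_L = 2.924 kΩ; V_out = 11.0 × 2.924/9.584 = 3.356 V.
I_L = V_out / R_L = 3.356 / 20.9 kΩ = 0.161 mA.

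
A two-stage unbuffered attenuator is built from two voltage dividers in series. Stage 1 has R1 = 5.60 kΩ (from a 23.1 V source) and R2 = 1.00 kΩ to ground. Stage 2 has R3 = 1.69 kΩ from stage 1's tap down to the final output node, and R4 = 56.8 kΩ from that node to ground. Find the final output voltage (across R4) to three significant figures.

Stage 2 presents R3+R4 = 58.49 kΩ as a load on stage 1's tap.
Stage 1's lower leg becomes R2‖(R3+R4) = 0.9832 kΩ, so V_mid = 23.1 × 0.9832/6.583 = 3.450 V.
Stage 2 is itself unloaded: V_out = V_mid × R4/(R3+R4) = 3.450 × 56.8/58.49 = 3.35 V.

V_out ≈ 3.35 V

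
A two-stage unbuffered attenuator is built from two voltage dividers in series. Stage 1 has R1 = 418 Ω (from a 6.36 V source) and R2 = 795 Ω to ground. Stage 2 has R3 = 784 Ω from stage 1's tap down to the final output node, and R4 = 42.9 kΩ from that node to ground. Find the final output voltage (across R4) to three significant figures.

Stage 2 presents R3+R4 = 43680 Ω as a load on stage 1's tap.
Stage 1's lower leg becomes R2‖(R3+R4) = 780.8 Ω, so V_mid = 6.36 × 780.8/1199 = 4.142 V.
Stage 2 is itself unloaded: V_out = V_mid × R4/(R3+R4) = 4.142 × 42900/43680 = 4.07 V.

V_out ≈ 4.07 V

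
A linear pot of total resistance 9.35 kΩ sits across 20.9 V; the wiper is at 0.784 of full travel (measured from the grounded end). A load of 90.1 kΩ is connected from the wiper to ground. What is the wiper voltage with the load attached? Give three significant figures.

V ≈ 16.1 V

The wiper splits the pot into (1−α)R = 2.020 kΩ above and αR = 7.330 kΩ below.
Lower section ‖ load = 6.779 kΩ.
V_wiper = 20.9 × 6.779/(2.020 + 6.779) = 16.1 V.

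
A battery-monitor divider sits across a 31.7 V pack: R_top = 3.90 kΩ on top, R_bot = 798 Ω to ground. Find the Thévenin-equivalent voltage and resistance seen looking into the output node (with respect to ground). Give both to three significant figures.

V_th = 5.38 V, R_th = 662 Ω

V_th is the open-circuit tap voltage: 31.7 × 798/(3900 + 798) = 5.38 V.
With the supply zeroed, R_top and R_bot appear in parallel from the tap: R_th = R_top‖R_bot = (3900 × 798)/4698 = 662 Ω.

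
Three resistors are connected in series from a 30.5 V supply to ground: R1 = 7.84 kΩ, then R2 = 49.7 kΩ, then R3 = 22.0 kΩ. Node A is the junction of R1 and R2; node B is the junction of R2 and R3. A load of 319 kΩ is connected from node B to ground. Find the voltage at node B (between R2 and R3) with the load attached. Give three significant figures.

V ≈ 8.04 V

At node B, R3 is in parallel with the load: R3‖R_L = 20.58 kΩ.
Below node A the resistance is R2 + (R3‖R_L) = 70.28 kΩ, so V_A = 30.5 × 70.28/78.12 = 27.44 V.
Then V_B = V_A × (R3‖R_L)/(R2 + R3‖R_L) = 27.44 × 20.58/70.28 = 8.04 V.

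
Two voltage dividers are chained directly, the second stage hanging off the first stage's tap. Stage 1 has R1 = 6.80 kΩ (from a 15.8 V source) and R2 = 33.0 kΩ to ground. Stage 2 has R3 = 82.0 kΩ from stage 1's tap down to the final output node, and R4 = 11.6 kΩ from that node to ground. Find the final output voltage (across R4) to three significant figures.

V_out ≈ 1.53 V

Stage 2 presents R3+R4 = 93.60 kΩ as a load on stage 1's tap.
Stage 1's lower leg becomes R2‖(R3+R4) = 24.40 kΩ, so V_mid = 15.8 × 24.40/31.20 = 12.36 V.
Stage 2 is itself unloaded: V_out = V_mid × R4/(R3+R4) = 12.36 × 11.6/93.60 = 1.53 V.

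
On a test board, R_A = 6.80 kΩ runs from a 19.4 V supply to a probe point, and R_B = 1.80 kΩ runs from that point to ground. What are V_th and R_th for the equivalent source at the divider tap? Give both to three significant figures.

V_th = 4.06 V, R_th = 1.42 kΩ

V_th is the open-circuit tap voltage: 19.4 × 1.80/(6.80 + 1.80) = 4.06 V.
With the supply zeroed, R_A and R_B appear in parallel from the tap: R_th = R_A‖R_B = (6.80 × 1.80)/8.600 = 1.42 kΩ.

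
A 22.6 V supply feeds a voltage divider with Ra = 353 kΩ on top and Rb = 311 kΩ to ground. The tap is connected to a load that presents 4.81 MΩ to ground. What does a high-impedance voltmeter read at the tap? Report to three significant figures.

V_out ≈ 10.2 V

The load sits in parallel with Rb: Rb‖R_L = (311 × 4810) / (311 + 4810) = 292.1 kΩ.
V_out = 22.6 × 292.1 / (353 + 292.1) = 22.6 × 292.1/645.1 = 10.2 V.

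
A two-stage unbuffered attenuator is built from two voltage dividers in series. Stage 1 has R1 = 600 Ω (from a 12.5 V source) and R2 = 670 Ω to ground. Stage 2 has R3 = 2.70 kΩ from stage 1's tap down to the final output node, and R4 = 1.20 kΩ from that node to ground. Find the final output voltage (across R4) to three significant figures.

V_out ≈ 1.88 V

Stage 2 presents R3+R4 = 3900 Ω as a load on stage 1's tap.
Stage 1's lower leg becomes R2‖(R3+R4) = 571.8 Ω, so V_mid = 12.5 × 571.8/1172 = 6.099 V.
Stage 2 is itself unloaded: V_out = V_mid × R4/(R3+R4) = 6.099 × 1200/3900 = 1.88 V.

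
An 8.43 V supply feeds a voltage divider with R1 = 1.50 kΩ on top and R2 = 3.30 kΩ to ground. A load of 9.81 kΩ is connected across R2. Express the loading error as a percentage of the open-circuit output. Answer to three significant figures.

Unloaded V = 8.43 × 3.30/4.800 = 5.7956 V.
Loaded: R2‖R_L = 2.469 kΩ, giving V = 8.43 × 2.469/3.969 = 5.2443 V.
Drop = (5.7956 − 5.2443) / 5.7956 = 9.51 %.

9.51 %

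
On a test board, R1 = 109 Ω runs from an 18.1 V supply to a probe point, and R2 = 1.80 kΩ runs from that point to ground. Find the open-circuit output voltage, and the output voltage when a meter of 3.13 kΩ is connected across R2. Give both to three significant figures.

Open-circuit: V = 18.1 × 1800/(109 + 1800) = 17.1 V.
With the load, R2 becomes R2‖R_L = 1143 Ω, so V = 18.1 × 1143/1252 = 16.5 V.

Unloaded: 17.1 V; loaded: 16.5 V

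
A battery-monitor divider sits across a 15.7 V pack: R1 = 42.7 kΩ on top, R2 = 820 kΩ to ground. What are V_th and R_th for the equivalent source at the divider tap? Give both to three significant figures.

V_th = 14.9 V, R_th = 40.6 kΩ

V_th is the open-circuit tap voltage: 15.7 × 820/(42.7 + 820) = 14.9 V.
With the supply zeroed, R1 and R2 appear in parallel from the tap: R_th = R1‖R2 = (42.7 × 820)/862.7 = 40.6 kΩ.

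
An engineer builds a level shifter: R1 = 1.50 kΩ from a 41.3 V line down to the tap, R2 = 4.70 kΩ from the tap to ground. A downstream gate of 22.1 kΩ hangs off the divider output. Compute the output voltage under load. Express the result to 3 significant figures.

The load sits in parallel with R2: R2‖R_L = (4.70 × 22.1) / (4.70 + 22.1) = 3.876 kΩ.
V_out = 41.3 × 3.876 / (1.50 + 3.876) = 41.3 × 3.876/5.376 = 29.8 V.

V_out ≈ 29.8 V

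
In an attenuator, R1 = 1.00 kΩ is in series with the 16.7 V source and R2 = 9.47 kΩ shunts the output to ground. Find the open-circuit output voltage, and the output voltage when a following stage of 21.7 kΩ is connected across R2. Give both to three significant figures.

Unloaded: 15.1 V; loaded: 14.5 V

Open-circuit: V = 16.7 × 9.47/(1.00 + 9.47) = 15.1 V.
With the load, R2 becomes R2‖R_L = 6.593 kΩ, so V = 16.7 × 6.593/7.593 = 14.5 V.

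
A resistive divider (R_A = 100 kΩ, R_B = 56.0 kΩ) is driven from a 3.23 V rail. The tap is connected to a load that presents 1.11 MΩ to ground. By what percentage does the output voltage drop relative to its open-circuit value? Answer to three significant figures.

3.13 %

The divider's output (Thévenin) resistance is R_A‖R_B = 35.90 kΩ.
Fractional drop under load = R_th/(R_th + R_L) = 35.90 / (35.90 + 1110) = 0.03133.
So the output falls by 3.13 %.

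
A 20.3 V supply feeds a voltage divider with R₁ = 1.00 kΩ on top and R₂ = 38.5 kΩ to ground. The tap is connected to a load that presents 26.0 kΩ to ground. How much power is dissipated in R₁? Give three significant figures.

P ≈ 1.51 mW

Total resistance from the source is R₁ + (R₂‖R_L) = 16.52 kΩ, so I = 20.3/16.52 kΩ = 1.229 mA.
P = I²·R₁ = (1.229 mA)² × 1.00 kΩ = 1.51 mW.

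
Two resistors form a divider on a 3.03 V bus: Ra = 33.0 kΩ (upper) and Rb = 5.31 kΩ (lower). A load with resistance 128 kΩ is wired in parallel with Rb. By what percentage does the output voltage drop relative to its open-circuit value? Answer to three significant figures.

3.45 %

The divider's output (Thévenin) resistance is Ra‖Rb = 4.574 kΩ.
Fractional drop under load = R_th/(R_th + R_L) = 4.574 / (4.574 + 128) = 0.03450.
So the output falls by 3.45 %.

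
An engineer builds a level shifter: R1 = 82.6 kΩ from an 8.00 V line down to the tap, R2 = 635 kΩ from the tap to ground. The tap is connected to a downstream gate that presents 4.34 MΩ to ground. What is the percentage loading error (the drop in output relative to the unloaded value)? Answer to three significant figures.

The divider's output (Thévenin) resistance is R1‖R2 = 73.09 kΩ.
Fractional drop under load = R_th/(R_th + R_L) = 73.09 / (73.09 + 4340) = 0.01656.
So the output falls by 1.66 %.

1.66 %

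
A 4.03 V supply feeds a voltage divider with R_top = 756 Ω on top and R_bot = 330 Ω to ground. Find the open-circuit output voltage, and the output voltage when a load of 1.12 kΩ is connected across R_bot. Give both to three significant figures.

Unloaded: 1.22 V; loaded: 1.02 V

Open-circuit: V = 4.03 × 330/(756 + 330) = 1.22 V.
With the load, R_bot becomes R_bot‖R_L = 254.9 Ω, so V = 4.03 × 254.9/1011 = 1.02 V.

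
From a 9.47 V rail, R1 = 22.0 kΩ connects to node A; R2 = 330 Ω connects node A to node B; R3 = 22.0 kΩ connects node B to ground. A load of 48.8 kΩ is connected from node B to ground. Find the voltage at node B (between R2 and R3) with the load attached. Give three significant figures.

At node B, R3 is in parallel with the load: R3‖R_L = 15160 Ω.
Below node A the resistance is R2 + (R3‖R_L) = 15490 Ω, so V_A = 9.47 × 15490/37490 = 3.913 V.
Then V_B = V_A × (R3‖R_L)/(R2 + R3‖R_L) = 3.913 × 15160/15490 = 3.83 V.

V ≈ 3.83 V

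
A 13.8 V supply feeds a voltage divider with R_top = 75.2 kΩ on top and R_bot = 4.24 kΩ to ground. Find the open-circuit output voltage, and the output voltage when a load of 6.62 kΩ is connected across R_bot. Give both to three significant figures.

Unloaded: 0.737 V; loaded: 0.459 V

Open-circuit: V = 13.8 × 4.24/(75.2 + 4.24) = 0.737 V.
With the load, R_bot becomes R_bot‖R_L = 2.585 kΩ, so V = 13.8 × 2.585/77.78 = 0.459 V.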